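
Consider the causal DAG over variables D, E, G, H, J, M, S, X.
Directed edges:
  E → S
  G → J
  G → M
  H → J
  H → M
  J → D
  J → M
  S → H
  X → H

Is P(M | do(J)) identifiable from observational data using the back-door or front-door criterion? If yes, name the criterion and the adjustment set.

desc(J)\{J}={D,M}; candidates ⊆ {E,G,H,S,X}.
size 0: {}; under {} J still reaches {E,G,H,M,S,X} ∋ M.
size 1: {E}, {G}, {H} …(+2); under {E} J still reaches {G,H,M,S,X} ∋ M.
{G,H}: J⊥M given {G,H} in G with J→· removed — back-door holds.
P(M|do(J)) = Σ_{G,H} P(M|J,G,H)·P(G,H).

P(M|do(J)): backdoor, adjust for {G, H}.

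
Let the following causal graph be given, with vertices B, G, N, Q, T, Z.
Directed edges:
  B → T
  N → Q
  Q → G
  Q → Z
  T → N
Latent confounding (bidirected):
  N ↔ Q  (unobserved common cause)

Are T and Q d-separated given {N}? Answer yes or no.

No — T and Q are d-connected given {N}.

Bayes-Ball from T | {N} reaches {B,G,Q,Z}.
Q ∈ reach(T|{N}) ⇒ T ⊥̸ Q | {N}.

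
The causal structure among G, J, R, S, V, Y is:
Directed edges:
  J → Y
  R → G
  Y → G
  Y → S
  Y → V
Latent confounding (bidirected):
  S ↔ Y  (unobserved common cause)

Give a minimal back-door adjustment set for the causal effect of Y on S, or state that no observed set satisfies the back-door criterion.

Y→S: no observed back-door set.

desc(Y)\{Y}={G,S,V}; candidates ⊆ {J,R}.
Y↔S: latent back-door arc(s) into Y.
size 0: {}; under {} Y still reaches {J,S} ∋ S.
size 1: {J}, {R}; under {J} Y still reaches {S} ∋ S.
size 2: {J,R}; under {J,R} Y still reaches {S} ∋ S.
Y↔S cannot be blocked by any observed set — no back-door set.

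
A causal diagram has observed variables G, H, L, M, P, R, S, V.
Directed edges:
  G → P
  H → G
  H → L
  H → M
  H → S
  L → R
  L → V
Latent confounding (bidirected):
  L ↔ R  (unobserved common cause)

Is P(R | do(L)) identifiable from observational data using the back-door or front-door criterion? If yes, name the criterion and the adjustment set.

P(R|do(L)): not identifiable (no BD/FD set).

desc(L)\{L}={R,V}; candidates ⊆ {G,H,M,P,S}.
L↔R: latent back-door arc(s) into L.
size 0: {}; under {} L still reaches {G,H,M,P,R,S} ∋ R.
size 1: {G}, {H}, {M} …(+2); under {G} L still reaches {H,M,R,S} ∋ R.
size 2: {G,H}, {G,M}, {G,P} …(+7); under {G,H} L still reaches {R} ∋ R.
L↔R cannot be blocked by any observed set — no back-door set.
No mediator lies on a directed L→…→R path.
Neither criterion identifies P(R|do(L)) in this graph.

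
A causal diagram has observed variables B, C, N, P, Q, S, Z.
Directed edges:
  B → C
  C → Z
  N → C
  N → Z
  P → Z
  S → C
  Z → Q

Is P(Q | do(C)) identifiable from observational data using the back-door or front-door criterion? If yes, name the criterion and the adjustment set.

desc(C)\{C}={Q,Z}; candidates ⊆ {B,N,P,S}.
size 0: {}; under {} C still reaches {B,N,Q,S,Z} ∋ Q.
{N}: C⊥Q given {N} in G with C→· removed — back-door holds.
P(Q|do(C)) = Σ_{N} P(Q|C,N)·P(N).

P(Q|do(C)): backdoor, adjust for {N}.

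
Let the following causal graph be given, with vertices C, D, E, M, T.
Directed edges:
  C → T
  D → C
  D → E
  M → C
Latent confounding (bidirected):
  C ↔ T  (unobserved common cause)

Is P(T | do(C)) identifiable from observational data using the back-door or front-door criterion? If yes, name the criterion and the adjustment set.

P(T|do(C)): not identifiable (no BD/FD set).

desc(C)\{C}={T}; candidates ⊆ {D,E,M}.
C↔T: latent back-door arc(s) into C.
size 0: {}; under {} C still reaches {D,E,M,T} ∋ T.
size 1: {D}, {E}, {M}; under {D} C still reaches {M,T} ∋ T.
size 2: {D,E}, {D,M}, {E,M}; under {D,E} C still reaches {M,T} ∋ T.
C↔T cannot be blocked by any observed set — no back-door set.
No mediator lies on a directed C→…→T path.
Neither criterion identifies P(T|do(C)) in this graph.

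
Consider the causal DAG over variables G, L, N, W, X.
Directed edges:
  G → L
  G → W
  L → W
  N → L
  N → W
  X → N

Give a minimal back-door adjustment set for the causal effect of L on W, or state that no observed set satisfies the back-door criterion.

desc(L)\{L}={W}; candidates ⊆ {G,N,X}.
size 0: {}; under {} L still reaches {G,N,W,X} ∋ W.
size 1: {G}, {N}, {X}; under {G} L still reaches {N,W,X} ∋ W.
{G,N}: L⊥W given {G,N} in G with L→· removed — back-door holds.

L→W: minimal back-door set {G, N}.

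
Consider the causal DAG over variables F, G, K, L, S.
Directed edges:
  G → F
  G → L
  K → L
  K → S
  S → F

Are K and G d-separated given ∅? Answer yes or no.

Bayes-Ball from K | ∅ reaches {F,L,S}.
G ∉ reach(K|∅) ⇒ K ⊥ G | ∅.

Yes — K ⊥ G | ∅.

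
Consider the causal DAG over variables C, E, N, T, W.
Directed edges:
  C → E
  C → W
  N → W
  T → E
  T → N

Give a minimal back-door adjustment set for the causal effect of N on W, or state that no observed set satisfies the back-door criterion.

N→W: minimal back-door set ∅.

desc(N)\{N}={W}; candidates ⊆ {C,E,T}.
∅: N⊥W given ∅ in G with N→· removed — back-door holds.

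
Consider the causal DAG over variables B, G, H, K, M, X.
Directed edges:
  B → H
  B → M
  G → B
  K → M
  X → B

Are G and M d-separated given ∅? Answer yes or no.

No — G and M are d-connected given ∅.

Bayes-Ball from G | ∅ reaches {B,H,M}.
M ∈ reach(G|∅) ⇒ G ⊥̸ M | ∅.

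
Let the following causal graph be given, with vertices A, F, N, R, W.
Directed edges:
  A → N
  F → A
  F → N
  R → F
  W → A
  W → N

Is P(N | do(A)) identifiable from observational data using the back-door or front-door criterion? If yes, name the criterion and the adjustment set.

P(N|do(A)): backdoor, adjust for {F, W}.

desc(A)\{A}={N}; candidates ⊆ {F,R,W}.
size 0: {}; under {} A still reaches {F,N,R,W} ∋ N.
size 1: {F}, {R}, {W}; under {F} A still reaches {N,W} ∋ N.
{F,W}: A⊥N given {F,W} in G with A→· removed — back-door holds.
P(N|do(A)) = Σ_{F,W} P(N|A,F,W)·P(F,W).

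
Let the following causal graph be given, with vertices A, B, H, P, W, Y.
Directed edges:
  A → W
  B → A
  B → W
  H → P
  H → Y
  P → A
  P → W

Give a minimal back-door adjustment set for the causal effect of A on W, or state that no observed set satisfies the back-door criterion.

A→W: minimal back-door set {B, P}.

desc(A)\{A}={W}; candidates ⊆ {B,H,P,Y}.
size 0: {}; under {} A still reaches {B,H,P,W,Y} ∋ W.
size 1: {B}, {H}, {P} …(+1); under {B} A still reaches {H,P,W,Y} ∋ W.
{B,P}: A⊥W given {B,P} in G with A→· removed — back-door holds.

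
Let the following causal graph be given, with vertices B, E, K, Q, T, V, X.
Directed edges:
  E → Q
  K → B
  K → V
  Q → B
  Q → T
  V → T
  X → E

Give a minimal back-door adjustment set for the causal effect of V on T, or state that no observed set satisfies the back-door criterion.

desc(V)\{V}={T}; candidates ⊆ {B,E,K,Q,X}.
∅: V⊥T given ∅ in G with V→· removed — back-door holds.

V→T: minimal back-door set ∅.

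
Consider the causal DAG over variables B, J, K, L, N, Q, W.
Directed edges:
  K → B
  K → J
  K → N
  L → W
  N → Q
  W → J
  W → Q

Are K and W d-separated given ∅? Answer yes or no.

Bayes-Ball from K | ∅ reaches {B,J,N,Q}.
W ∉ reach(K|∅) ⇒ K ⊥ W | ∅.

Yes — K ⊥ W | ∅.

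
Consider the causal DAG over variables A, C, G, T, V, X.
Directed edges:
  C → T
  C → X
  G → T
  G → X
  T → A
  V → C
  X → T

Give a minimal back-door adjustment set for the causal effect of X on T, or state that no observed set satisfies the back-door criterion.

desc(X)\{X}={A,T}; candidates ⊆ {C,G,V}.
size 0: {}; under {} X still reaches {A,C,G,T,V} ∋ T.
size 1: {C}, {G}, {V}; under {C} X still reaches {A,G,T} ∋ T.
{C,G}: X⊥T given {C,G} in G with X→· removed — back-door holds.

X→T: minimal back-door set {C, G}.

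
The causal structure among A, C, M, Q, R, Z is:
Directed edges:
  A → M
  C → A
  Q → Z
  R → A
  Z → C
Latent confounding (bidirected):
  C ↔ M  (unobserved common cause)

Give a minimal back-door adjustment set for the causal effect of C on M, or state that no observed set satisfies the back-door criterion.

desc(C)\{C}={A,M}; candidates ⊆ {Q,R,Z}.
C↔M: latent back-door arc(s) into C.
size 0: {}; under {} C still reaches {M,Q,Z} ∋ M.
size 1: {Q}, {R}, {Z}; under {Q} C still reaches {M,Z} ∋ M.
size 2: {Q,R}, {Q,Z}, {R,Z}; under {Q,R} C still reaches {M,Z} ∋ M.
C↔M cannot be blocked by any observed set — no back-door set.

C→M: no observed back-door set.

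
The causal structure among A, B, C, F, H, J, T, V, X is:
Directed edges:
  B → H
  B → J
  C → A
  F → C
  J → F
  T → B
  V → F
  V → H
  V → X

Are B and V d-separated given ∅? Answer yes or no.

Bayes-Ball from B | ∅ reaches {A,C,F,H,J,T}.
V ∉ reach(B|∅) ⇒ B ⊥ V | ∅.

Yes — B ⊥ V | ∅.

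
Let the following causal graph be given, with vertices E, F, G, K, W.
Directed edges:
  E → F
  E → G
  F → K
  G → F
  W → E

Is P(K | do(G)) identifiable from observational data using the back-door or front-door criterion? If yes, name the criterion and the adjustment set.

P(K|do(G)): backdoor, adjust for {E}.

desc(G)\{G}={F,K}; candidates ⊆ {E,W}.
size 0: {}; under {} G still reaches {E,F,K,W} ∋ K.
{E}: G⊥K given {E} in G with G→· removed — back-door holds.
P(K|do(G)) = Σ_{E} P(K|G,E)·P(E).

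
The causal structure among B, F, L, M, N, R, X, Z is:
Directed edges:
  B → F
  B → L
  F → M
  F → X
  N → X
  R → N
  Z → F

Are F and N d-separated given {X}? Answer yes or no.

No — F and N are d-connected given {X}.

Bayes-Ball from F | {X} reaches {B,L,M,N,R,Z}.
N ∈ reach(F|{X}) ⇒ F ⊥̸ N | {X}.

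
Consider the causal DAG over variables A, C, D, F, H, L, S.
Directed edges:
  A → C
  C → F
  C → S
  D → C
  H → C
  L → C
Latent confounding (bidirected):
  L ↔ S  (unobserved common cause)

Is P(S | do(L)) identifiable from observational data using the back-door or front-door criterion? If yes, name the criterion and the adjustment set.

P(S|do(L)): frontdoor, adjust for {C}.

desc(L)\{L}={C,F,S}; candidates ⊆ {A,D,H}.
L↔S: latent back-door arc(s) into L.
size 0: {}; under {} L still reaches {S} ∋ S.
size 1: {A}, {D}, {H}; under {A} L still reaches {S} ∋ S.
size 2: {A,D}, {A,H}, {D,H}; under {A,D} L still reaches {S} ∋ S.
L↔S cannot be blocked by any observed set — no back-door set.
{C}: (i) intercepts every directed L→S path; (ii) no back-door L→{C}; (iii) {L} blocks every back-door {C}→S. Front-door holds.
P(S|do(L)) = Σ_{C} P(C|L) Σ_{L'} P(S|C,L')P(L').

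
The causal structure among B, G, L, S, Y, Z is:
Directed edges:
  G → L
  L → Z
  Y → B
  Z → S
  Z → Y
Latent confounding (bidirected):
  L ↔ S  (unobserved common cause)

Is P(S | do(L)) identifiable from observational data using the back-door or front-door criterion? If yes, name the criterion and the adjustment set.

P(S|do(L)): frontdoor, adjust for {Z}.

desc(L)\{L}={B,S,Y,Z}; candidates ⊆ {G}.
L↔S: latent back-door arc(s) into L.
size 0: {}; under {} L still reaches {G,S} ∋ S.
size 1: {G}; under {G} L still reaches {S} ∋ S.
L↔S cannot be blocked by any observed set — no back-door set.
{Z}: (i) intercepts every directed L→S path; (ii) no back-door L→{Z}; (iii) {L} blocks every back-door {Z}→S. Front-door holds.
P(S|do(L)) = Σ_{Z} P(Z|L) Σ_{L'} P(S|Z,L')P(L').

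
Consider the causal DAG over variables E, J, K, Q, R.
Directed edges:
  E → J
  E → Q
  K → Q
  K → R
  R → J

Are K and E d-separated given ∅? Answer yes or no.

Yes — K ⊥ E | ∅.

Bayes-Ball from K | ∅ reaches {J,Q,R}.
E ∉ reach(K|∅) ⇒ K ⊥ E | ∅.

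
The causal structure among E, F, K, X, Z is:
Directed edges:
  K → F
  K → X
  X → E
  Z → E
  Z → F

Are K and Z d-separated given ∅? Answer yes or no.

Yes — K ⊥ Z | ∅.

Bayes-Ball from K | ∅ reaches {E,F,X}.
Z ∉ reach(K|∅) ⇒ K ⊥ Z | ∅.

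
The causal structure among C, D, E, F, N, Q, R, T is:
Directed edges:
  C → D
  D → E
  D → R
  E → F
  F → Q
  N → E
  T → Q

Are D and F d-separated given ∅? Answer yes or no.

No — D and F are d-connected given ∅.

Bayes-Ball from D | ∅ reaches {C,E,F,Q,R}.
F ∈ reach(D|∅) ⇒ D ⊥̸ F | ∅.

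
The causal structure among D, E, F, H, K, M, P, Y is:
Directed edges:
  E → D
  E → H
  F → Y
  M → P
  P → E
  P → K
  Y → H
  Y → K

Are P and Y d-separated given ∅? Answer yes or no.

Yes — P ⊥ Y | ∅.

Bayes-Ball from P | ∅ reaches {D,E,H,K,M}.
Y ∉ reach(P|∅) ⇒ P ⊥ Y | ∅.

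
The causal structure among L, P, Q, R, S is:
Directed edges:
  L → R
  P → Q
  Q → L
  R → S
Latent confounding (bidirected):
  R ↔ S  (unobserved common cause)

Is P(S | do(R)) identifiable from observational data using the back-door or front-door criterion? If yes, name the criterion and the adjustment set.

P(S|do(R)): not identifiable (no BD/FD set).

desc(R)\{R}={S}; candidates ⊆ {L,P,Q}.
R↔S: latent back-door arc(s) into R.
size 0: {}; under {} R still reaches {L,P,Q,S} ∋ S.
size 1: {L}, {P}, {Q}; under {L} R still reaches {S} ∋ S.
size 2: {L,P}, {L,Q}, {P,Q}; under {L,P} R still reaches {S} ∋ S.
R↔S cannot be blocked by any observed set — no back-door set.
No mediator lies on a directed R→…→S path.
Neither criterion identifies P(S|do(R)) in this graph.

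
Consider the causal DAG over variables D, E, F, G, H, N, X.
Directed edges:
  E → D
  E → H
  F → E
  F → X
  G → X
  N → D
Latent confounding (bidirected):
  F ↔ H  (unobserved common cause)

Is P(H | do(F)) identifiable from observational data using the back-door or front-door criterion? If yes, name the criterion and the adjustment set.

desc(F)\{F}={D,E,H,X}; candidates ⊆ {G,N}.
F↔H: latent back-door arc(s) into F.
size 0: {}; under {} F still reaches {H} ∋ H.
size 1: {G}, {N}; under {G} F still reaches {H} ∋ H.
size 2: {G,N}; under {G,N} F still reaches {H} ∋ H.
F↔H cannot be blocked by any observed set — no back-door set.
{E}: (i) intercepts every directed F→H path; (ii) no back-door F→{E}; (iii) {F} blocks every back-door {E}→H. Front-door holds.
P(H|do(F)) = Σ_{E} P(E|F) Σ_{F'} P(H|E,F')P(F').

P(H|do(F)): frontdoor, adjust for {E}.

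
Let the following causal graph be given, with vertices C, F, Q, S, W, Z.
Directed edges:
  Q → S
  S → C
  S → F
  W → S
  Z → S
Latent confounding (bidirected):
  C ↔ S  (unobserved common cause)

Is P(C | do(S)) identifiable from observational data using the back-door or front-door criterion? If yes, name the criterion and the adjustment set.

desc(S)\{S}={C,F}; candidates ⊆ {Q,W,Z}.
S↔C: latent back-door arc(s) into S.
size 0: {}; under {} S still reaches {C,Q,W,Z} ∋ C.
size 1: {Q}, {W}, {Z}; under {Q} S still reaches {C,W,Z} ∋ C.
size 2: {Q,W}, {Q,Z}, {W,Z}; under {Q,W} S still reaches {C,Z} ∋ C.
S↔C cannot be blocked by any observed set — no back-door set.
No mediator lies on a directed S→…→C path.
Neither criterion identifies P(C|do(S)) in this graph.

P(C|do(S)): not identifiable (no BD/FD set).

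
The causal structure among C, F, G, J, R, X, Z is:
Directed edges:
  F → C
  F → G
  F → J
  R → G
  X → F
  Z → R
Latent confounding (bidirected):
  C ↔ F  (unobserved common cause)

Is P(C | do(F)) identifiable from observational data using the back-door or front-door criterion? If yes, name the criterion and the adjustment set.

P(C|do(F)): not identifiable (no BD/FD set).

desc(F)\{F}={C,G,J}; candidates ⊆ {R,X,Z}.
F↔C: latent back-door arc(s) into F.
size 0: {}; under {} F still reaches {C,X} ∋ C.
size 1: {R}, {X}, {Z}; under {R} F still reaches {C,X} ∋ C.
size 2: {R,X}, {R,Z}, {X,Z}; under {R,X} F still reaches {C} ∋ C.
F↔C cannot be blocked by any observed set — no back-door set.
No mediator lies on a directed F→…→C path.
Neither criterion identifies P(C|do(F)) in this graph.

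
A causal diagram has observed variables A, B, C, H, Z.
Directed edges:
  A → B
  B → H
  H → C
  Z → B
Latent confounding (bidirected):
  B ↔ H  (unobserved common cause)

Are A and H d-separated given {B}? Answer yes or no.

No — A and H are d-connected given {B}.

Bayes-Ball from A | {B} reaches {C,H,Z}.
H ∈ reach(A|{B}) ⇒ A ⊥̸ H | {B}.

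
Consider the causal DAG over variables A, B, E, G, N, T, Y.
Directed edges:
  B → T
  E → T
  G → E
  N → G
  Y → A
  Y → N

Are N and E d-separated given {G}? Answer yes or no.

Bayes-Ball from N | {G} reaches {A,Y}.
E ∉ reach(N|{G}) ⇒ N ⊥ E | {G}.

Yes — N ⊥ E | {G}.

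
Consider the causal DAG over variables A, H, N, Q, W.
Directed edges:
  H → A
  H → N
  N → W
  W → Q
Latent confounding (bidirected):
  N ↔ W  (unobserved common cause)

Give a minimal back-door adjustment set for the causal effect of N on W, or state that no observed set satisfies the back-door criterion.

desc(N)\{N}={Q,W}; candidates ⊆ {A,H}.
N↔W: latent back-door arc(s) into N.
size 0: {}; under {} N still reaches {A,H,Q,W} ∋ W.
size 1: {A}, {H}; under {A} N still reaches {H,Q,W} ∋ W.
size 2: {A,H}; under {A,H} N still reaches {Q,W} ∋ W.
N↔W cannot be blocked by any observed set — no back-door set.

N→W: no observed back-door set.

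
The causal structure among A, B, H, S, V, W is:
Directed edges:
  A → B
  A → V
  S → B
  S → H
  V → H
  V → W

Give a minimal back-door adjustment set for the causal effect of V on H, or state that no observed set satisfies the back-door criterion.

V→H: minimal back-door set ∅.

desc(V)\{V}={H,W}; candidates ⊆ {A,B,S}.
∅: V⊥H given ∅ in G with V→· removed — back-door holds.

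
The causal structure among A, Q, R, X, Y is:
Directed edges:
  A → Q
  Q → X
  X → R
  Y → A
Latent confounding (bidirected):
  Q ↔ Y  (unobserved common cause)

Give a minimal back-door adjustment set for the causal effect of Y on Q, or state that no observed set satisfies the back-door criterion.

desc(Y)\{Y}={A,Q,R,X}; candidates ⊆ {—}.
Y↔Q: latent back-door arc(s) into Y.
size 0: {}; under {} Y still reaches {Q,R,X} ∋ Q.
Y↔Q cannot be blocked by any observed set — no back-door set.

Y→Q: no observed back-door set.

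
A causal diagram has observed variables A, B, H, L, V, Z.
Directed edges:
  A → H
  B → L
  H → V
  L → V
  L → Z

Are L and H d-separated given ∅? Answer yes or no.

Yes — L ⊥ H | ∅.

Bayes-Ball from L | ∅ reaches {B,V,Z}.
H ∉ reach(L|∅) ⇒ L ⊥ H | ∅.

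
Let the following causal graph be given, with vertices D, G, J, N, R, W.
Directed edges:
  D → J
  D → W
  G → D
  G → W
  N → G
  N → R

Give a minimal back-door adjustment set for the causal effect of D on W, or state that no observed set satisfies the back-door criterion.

D→W: minimal back-door set {G}.

desc(D)\{D}={J,W}; candidates ⊆ {G,N,R}.
size 0: {}; under {} D still reaches {G,N,R,W} ∋ W.
{G}: D⊥W given {G} in G with D→· removed — back-door holds.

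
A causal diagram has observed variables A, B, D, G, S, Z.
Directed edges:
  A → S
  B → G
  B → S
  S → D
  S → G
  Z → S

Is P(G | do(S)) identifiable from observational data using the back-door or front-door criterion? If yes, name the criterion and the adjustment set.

P(G|do(S)): backdoor, adjust for {B}.

desc(S)\{S}={D,G}; candidates ⊆ {A,B,Z}.
size 0: {}; under {} S still reaches {A,B,G,Z} ∋ G.
{B}: S⊥G given {B} in G with S→· removed — back-door holds.
P(G|do(S)) = Σ_{B} P(G|S,B)·P(B).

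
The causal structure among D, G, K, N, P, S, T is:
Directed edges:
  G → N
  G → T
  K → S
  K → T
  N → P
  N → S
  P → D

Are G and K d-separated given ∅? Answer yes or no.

Yes — G ⊥ K | ∅.

Bayes-Ball from G | ∅ reaches {D,N,P,S,T}.
K ∉ reach(G|∅) ⇒ G ⊥ K | ∅.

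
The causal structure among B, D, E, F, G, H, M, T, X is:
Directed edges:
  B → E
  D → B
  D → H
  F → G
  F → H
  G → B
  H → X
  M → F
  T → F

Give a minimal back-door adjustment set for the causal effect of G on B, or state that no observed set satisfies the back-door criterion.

G→B: minimal back-door set ∅.

desc(G)\{G}={B,E}; candidates ⊆ {D,F,H,M,T,X}.
∅: G⊥B given ∅ in G with G→· removed — back-door holds.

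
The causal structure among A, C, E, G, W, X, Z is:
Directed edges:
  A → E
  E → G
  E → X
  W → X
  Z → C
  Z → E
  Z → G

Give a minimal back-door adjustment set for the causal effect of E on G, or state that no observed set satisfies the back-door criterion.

E→G: minimal back-door set {Z}.

desc(E)\{E}={G,X}; candidates ⊆ {A,C,W,Z}.
size 0: {}; under {} E still reaches {A,C,G,Z} ∋ G.
{Z}: E⊥G given {Z} in G with E→· removed — back-door holds.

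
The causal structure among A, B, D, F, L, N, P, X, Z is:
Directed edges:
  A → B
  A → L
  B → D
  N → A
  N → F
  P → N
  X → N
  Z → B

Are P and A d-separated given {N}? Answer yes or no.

Bayes-Ball from P | {N} reaches {X}.
A ∉ reach(P|{N}) ⇒ P ⊥ A | {N}.

Yes — P ⊥ A | {N}.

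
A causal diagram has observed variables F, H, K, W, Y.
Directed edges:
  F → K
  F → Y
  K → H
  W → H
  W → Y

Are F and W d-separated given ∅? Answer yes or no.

Yes — F ⊥ W | ∅.

Bayes-Ball from F | ∅ reaches {H,K,Y}.
W ∉ reach(F|∅) ⇒ F ⊥ W | ∅.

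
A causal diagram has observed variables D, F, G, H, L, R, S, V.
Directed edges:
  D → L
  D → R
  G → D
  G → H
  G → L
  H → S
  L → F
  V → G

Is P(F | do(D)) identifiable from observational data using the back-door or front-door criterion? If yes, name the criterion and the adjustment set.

P(F|do(D)): backdoor, adjust for {G}.

desc(D)\{D}={F,L,R}; candidates ⊆ {G,H,S,V}.
size 0: {}; under {} D still reaches {F,G,H,L,S,V} ∋ F.
{G}: D⊥F given {G} in G with D→· removed — back-door holds.
P(F|do(D)) = Σ_{G} P(F|D,G)·P(G).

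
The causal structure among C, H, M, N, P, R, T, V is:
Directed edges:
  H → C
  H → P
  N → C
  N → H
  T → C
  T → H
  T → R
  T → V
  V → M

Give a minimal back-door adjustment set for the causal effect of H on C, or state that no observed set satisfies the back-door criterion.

H→C: minimal back-door set {N, T}.

desc(H)\{H}={C,P}; candidates ⊆ {M,N,R,T,V}.
size 0: {}; under {} H still reaches {C,M,N,R,T,V} ∋ C.
size 1: {M}, {N}, {R} …(+2); under {M} H still reaches {C,N,R,T,V} ∋ C.
{N,T}: H⊥C given {N,T} in G with H→· removed — back-door holds.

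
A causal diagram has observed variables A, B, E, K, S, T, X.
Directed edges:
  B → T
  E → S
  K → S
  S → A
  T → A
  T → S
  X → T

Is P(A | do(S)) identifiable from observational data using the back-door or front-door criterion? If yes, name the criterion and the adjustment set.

P(A|do(S)): backdoor, adjust for {T}.

desc(S)\{S}={A}; candidates ⊆ {B,E,K,T,X}.
size 0: {}; under {} S still reaches {A,B,E,K,T,X} ∋ A.
{T}: S⊥A given {T} in G with S→· removed — back-door holds.
P(A|do(S)) = Σ_{T} P(A|S,T)·P(T).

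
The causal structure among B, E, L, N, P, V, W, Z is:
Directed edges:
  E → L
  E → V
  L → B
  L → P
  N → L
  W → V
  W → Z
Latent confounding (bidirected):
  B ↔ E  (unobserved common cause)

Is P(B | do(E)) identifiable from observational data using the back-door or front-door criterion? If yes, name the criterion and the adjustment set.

desc(E)\{E}={B,L,P,V}; candidates ⊆ {N,W,Z}.
E↔B: latent back-door arc(s) into E.
size 0: {}; under {} E still reaches {B} ∋ B.
size 1: {N}, {W}, {Z}; under {N} E still reaches {B} ∋ B.
size 2: {N,W}, {N,Z}, {W,Z}; under {N,W} E still reaches {B} ∋ B.
E↔B cannot be blocked by any observed set — no back-door set.
{L}: (i) intercepts every directed E→B path; (ii) no back-door E→{L}; (iii) {E} blocks every back-door {L}→B. Front-door holds.
P(B|do(E)) = Σ_{L} P(L|E) Σ_{E'} P(B|L,E')P(E').

P(B|do(E)): frontdoor, adjust for {L}.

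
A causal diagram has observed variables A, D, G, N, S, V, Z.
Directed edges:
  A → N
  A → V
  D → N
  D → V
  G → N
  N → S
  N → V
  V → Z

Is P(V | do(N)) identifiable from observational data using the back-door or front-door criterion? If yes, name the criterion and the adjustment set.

desc(N)\{N}={S,V,Z}; candidates ⊆ {A,D,G}.
size 0: {}; under {} N still reaches {A,D,G,V,Z} ∋ V.
size 1: {A}, {D}, {G}; under {A} N still reaches {D,G,V,Z} ∋ V.
{A,D}: N⊥V given {A,D} in G with N→· removed — back-door holds.
P(V|do(N)) = Σ_{A,D} P(V|N,A,D)·P(A,D).

P(V|do(N)): backdoor, adjust for {A, D}.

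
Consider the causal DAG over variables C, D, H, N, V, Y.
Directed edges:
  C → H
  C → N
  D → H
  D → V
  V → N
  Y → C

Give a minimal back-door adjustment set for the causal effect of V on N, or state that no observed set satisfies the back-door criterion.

desc(V)\{V}={N}; candidates ⊆ {C,D,H,Y}.
∅: V⊥N given ∅ in G with V→· removed — back-door holds.

V→N: minimal back-door set ∅.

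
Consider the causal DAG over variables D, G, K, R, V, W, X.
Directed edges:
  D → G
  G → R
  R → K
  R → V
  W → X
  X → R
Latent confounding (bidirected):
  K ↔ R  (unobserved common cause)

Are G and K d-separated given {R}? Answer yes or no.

Bayes-Ball from G | {R} reaches {D,K,W,X}.
K ∈ reach(G|{R}) ⇒ G ⊥̸ K | {R}.

No — G and K are d-connected given {R}.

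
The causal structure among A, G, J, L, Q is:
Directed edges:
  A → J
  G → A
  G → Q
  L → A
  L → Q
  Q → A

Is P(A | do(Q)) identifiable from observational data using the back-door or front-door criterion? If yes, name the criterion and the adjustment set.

desc(Q)\{Q}={A,J}; candidates ⊆ {G,L}.
size 0: {}; under {} Q still reaches {A,G,J,L} ∋ A.
size 1: {G}, {L}; under {G} Q still reaches {A,J,L} ∋ A.
{G,L}: Q⊥A given {G,L} in G with Q→· removed — back-door holds.
P(A|do(Q)) = Σ_{G,L} P(A|Q,G,L)·P(G,L).

P(A|do(Q)): backdoor, adjust for {G, L}.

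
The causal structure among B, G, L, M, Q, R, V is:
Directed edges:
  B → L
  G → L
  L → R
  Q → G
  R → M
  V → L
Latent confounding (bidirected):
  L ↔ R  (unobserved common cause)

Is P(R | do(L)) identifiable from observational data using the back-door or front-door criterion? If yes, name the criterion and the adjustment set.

P(R|do(L)): not identifiable (no BD/FD set).

desc(L)\{L}={M,R}; candidates ⊆ {B,G,Q,V}.
L↔R: latent back-door arc(s) into L.
size 0: {}; under {} L still reaches {B,G,M,Q,R,V} ∋ R.
size 1: {B}, {G}, {Q} …(+1); under {B} L still reaches {G,M,Q,R,V} ∋ R.
size 2: {B,G}, {B,Q}, {B,V} …(+3); under {B,G} L still reaches {M,R,V} ∋ R.
L↔R cannot be blocked by any observed set — no back-door set.
No mediator lies on a directed L→…→R path.
Neither criterion identifies P(R|do(L)) in this graph.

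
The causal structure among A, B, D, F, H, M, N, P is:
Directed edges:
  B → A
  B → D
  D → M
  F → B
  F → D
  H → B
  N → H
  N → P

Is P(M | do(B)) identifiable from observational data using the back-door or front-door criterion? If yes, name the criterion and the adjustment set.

desc(B)\{B}={A,D,M}; candidates ⊆ {F,H,N,P}.
size 0: {}; under {} B still reaches {D,F,H,M,N,P} ∋ M.
{F}: B⊥M given {F} in G with B→· removed — back-door holds.
P(M|do(B)) = Σ_{F} P(M|B,F)·P(F).

P(M|do(B)): backdoor, adjust for {F}.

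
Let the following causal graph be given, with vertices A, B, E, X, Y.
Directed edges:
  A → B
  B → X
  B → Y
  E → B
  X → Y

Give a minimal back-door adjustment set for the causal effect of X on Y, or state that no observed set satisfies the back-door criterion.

X→Y: minimal back-door set {B}.

desc(X)\{X}={Y}; candidates ⊆ {A,B,E}.
size 0: {}; under {} X still reaches {A,B,E,Y} ∋ Y.
{B}: X⊥Y given {B} in G with X→· removed — back-door holds.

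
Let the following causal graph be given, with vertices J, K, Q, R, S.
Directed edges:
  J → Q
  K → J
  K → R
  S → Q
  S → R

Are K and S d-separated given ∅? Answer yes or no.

Bayes-Ball from K | ∅ reaches {J,Q,R}.
S ∉ reach(K|∅) ⇒ K ⊥ S | ∅.

Yes — K ⊥ S | ∅.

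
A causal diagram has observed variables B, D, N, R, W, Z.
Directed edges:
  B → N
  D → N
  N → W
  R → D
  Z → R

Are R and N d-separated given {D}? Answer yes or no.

Bayes-Ball from R | {D} reaches {Z}.
N ∉ reach(R|{D}) ⇒ R ⊥ N | {D}.

Yes — R ⊥ N | {D}.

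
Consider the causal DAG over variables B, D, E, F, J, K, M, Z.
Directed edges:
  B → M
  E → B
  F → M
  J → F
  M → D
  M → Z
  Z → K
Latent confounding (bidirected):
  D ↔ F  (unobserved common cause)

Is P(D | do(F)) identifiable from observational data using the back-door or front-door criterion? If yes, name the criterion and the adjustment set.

P(D|do(F)): frontdoor, adjust for {M}.

desc(F)\{F}={D,K,M,Z}; candidates ⊆ {B,E,J}.
F↔D: latent back-door arc(s) into F.
size 0: {}; under {} F still reaches {D,J} ∋ D.
size 1: {B}, {E}, {J}; under {B} F still reaches {D,J} ∋ D.
size 2: {B,E}, {B,J}, {E,J}; under {B,E} F still reaches {D,J} ∋ D.
F↔D cannot be blocked by any observed set — no back-door set.
{M}: (i) intercepts every directed F→D path; (ii) no back-door F→{M}; (iii) {F} blocks every back-door {M}→D. Front-door holds.
P(D|do(F)) = Σ_{M} P(M|F) Σ_{F'} P(D|M,F')P(F').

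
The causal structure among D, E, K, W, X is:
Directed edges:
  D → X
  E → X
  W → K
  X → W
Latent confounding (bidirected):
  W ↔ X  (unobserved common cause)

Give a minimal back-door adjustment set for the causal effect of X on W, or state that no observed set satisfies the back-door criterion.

X→W: no observed back-door set.

desc(X)\{X}={K,W}; candidates ⊆ {D,E}.
X↔W: latent back-door arc(s) into X.
size 0: {}; under {} X still reaches {D,E,K,W} ∋ W.
size 1: {D}, {E}; under {D} X still reaches {E,K,W} ∋ W.
size 2: {D,E}; under {D,E} X still reaches {K,W} ∋ W.
X↔W cannot be blocked by any observed set — no back-door set.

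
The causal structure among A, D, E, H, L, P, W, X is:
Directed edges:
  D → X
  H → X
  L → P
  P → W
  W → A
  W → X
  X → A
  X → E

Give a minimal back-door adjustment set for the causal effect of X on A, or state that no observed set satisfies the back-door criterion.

X→A: minimal back-door set {W}.

desc(X)\{X}={A,E}; candidates ⊆ {D,H,L,P,W}.
size 0: {}; under {} X still reaches {A,D,H,L,P,W} ∋ A.
{W}: X⊥A given {W} in G with X→· removed — back-door holds.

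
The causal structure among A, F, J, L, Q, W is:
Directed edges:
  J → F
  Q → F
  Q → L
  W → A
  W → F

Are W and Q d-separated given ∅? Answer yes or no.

Bayes-Ball from W | ∅ reaches {A,F}.
Q ∉ reach(W|∅) ⇒ W ⊥ Q | ∅.

Yes — W ⊥ Q | ∅.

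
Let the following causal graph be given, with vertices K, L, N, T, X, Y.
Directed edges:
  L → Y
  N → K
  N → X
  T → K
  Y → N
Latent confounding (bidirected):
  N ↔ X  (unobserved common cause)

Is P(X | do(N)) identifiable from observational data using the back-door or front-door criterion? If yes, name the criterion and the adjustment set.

P(X|do(N)): not identifiable (no BD/FD set).

desc(N)\{N}={K,X}; candidates ⊆ {L,T,Y}.
N↔X: latent back-door arc(s) into N.
size 0: {}; under {} N still reaches {L,X,Y} ∋ X.
size 1: {L}, {T}, {Y}; under {L} N still reaches {X,Y} ∋ X.
size 2: {L,T}, {L,Y}, {T,Y}; under {L,T} N still reaches {X,Y} ∋ X.
N↔X cannot be blocked by any observed set — no back-door set.
No mediator lies on a directed N→…→X path.
Neither criterion identifies P(X|do(N)) in this graph.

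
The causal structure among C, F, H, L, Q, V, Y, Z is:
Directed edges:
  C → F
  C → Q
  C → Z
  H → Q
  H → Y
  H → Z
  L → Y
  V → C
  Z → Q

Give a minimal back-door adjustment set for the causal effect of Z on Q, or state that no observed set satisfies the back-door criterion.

Z→Q: minimal back-door set {C, H}.

desc(Z)\{Z}={Q}; candidates ⊆ {C,F,H,L,V,Y}.
size 0: {}; under {} Z still reaches {C,F,H,Q,V,Y} ∋ Q.
size 1: {C}, {F}, {H} …(+3); under {C} Z still reaches {H,Q,Y} ∋ Q.
{C,H}: Z⊥Q given {C,H} in G with Z→· removed — back-door holds.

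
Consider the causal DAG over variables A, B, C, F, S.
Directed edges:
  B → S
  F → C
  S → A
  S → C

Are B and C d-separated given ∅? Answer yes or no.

Bayes-Ball from B | ∅ reaches {A,C,S}.
C ∈ reach(B|∅) ⇒ B ⊥̸ C | ∅.

No — B and C are d-connected given ∅.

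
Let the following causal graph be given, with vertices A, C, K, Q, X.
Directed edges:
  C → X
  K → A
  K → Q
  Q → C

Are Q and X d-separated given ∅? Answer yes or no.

No — Q and X are d-connected given ∅.

Bayes-Ball from Q | ∅ reaches {A,C,K,X}.
X ∈ reach(Q|∅) ⇒ Q ⊥̸ X | ∅.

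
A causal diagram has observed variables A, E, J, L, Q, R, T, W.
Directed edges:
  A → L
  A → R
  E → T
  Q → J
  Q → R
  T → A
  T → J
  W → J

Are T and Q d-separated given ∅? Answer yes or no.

Bayes-Ball from T | ∅ reaches {A,E,J,L,R}.
Q ∉ reach(T|∅) ⇒ T ⊥ Q | ∅.

Yes — T ⊥ Q | ∅.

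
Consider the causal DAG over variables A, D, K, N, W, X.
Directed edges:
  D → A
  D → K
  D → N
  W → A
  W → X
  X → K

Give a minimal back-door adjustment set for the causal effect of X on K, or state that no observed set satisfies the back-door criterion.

X→K: minimal back-door set ∅.

desc(X)\{X}={K}; candidates ⊆ {A,D,N,W}.
∅: X⊥K given ∅ in G with X→· removed — back-door holds.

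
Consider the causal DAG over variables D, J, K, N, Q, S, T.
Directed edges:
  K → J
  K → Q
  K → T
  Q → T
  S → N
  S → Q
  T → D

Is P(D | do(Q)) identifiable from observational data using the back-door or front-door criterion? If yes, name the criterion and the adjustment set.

P(D|do(Q)): backdoor, adjust for {K}.

desc(Q)\{Q}={D,T}; candidates ⊆ {J,K,N,S}.
size 0: {}; under {} Q still reaches {D,J,K,N,S,T} ∋ D.
{K}: Q⊥D given {K} in G with Q→· removed — back-door holds.
P(D|do(Q)) = Σ_{K} P(D|Q,K)·P(K).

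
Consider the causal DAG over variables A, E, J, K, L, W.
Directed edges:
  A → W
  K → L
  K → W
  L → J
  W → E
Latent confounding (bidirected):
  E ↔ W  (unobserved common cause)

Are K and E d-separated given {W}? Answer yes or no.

No — K and E are d-connected given {W}.

Bayes-Ball from K | {W} reaches {A,E,J,L}.
E ∈ reach(K|{W}) ⇒ K ⊥̸ E | {W}.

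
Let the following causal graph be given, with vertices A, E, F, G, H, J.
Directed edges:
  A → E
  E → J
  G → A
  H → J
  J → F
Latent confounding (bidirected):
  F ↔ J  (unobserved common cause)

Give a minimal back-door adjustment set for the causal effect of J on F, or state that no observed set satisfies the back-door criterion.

desc(J)\{J}={F}; candidates ⊆ {A,E,G,H}.
J↔F: latent back-door arc(s) into J.
size 0: {}; under {} J still reaches {A,E,F,G,H} ∋ F.
size 1: {A}, {E}, {G} …(+1); under {A} J still reaches {E,F,H} ∋ F.
size 2: {A,E}, {A,G}, {A,H} …(+3); under {A,E} J still reaches {F,H} ∋ F.
J↔F cannot be blocked by any observed set — no back-door set.

J→F: no observed back-door set.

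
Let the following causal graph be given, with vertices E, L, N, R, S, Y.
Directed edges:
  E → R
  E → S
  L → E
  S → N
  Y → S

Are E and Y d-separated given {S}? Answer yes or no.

Bayes-Ball from E | {S} reaches {L,R,Y}.
Y ∈ reach(E|{S}) ⇒ E ⊥̸ Y | {S}.

No — E and Y are d-connected given {S}.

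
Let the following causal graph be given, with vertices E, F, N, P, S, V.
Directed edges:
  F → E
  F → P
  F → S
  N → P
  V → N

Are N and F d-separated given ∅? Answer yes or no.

Bayes-Ball from N | ∅ reaches {P,V}.
F ∉ reach(N|∅) ⇒ N ⊥ F | ∅.

Yes — N ⊥ F | ∅.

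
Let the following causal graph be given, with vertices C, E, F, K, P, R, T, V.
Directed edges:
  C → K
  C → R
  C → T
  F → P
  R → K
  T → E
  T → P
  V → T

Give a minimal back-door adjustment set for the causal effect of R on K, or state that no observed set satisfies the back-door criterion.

desc(R)\{R}={K}; candidates ⊆ {C,E,F,P,T,V}.
size 0: {}; under {} R still reaches {C,E,K,P,T} ∋ K.
{C}: R⊥K given {C} in G with R→· removed — back-door holds.

R→K: minimal back-door set {C}.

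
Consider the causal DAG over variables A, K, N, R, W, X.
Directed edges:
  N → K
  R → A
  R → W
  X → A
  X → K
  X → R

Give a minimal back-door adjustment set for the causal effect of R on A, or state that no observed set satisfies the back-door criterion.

desc(R)\{R}={A,W}; candidates ⊆ {K,N,X}.
size 0: {}; under {} R still reaches {A,K,X} ∋ A.
{X}: R⊥A given {X} in G with R→· removed — back-door holds.

R→A: minimal back-door set {X}.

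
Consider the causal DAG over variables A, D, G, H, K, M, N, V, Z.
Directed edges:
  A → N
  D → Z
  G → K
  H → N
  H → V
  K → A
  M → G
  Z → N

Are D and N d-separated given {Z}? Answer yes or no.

Yes — D ⊥ N | {Z}.

Bayes-Ball from D | {Z} reaches ∅.
N ∉ reach(D|{Z}) ⇒ D ⊥ N | {Z}.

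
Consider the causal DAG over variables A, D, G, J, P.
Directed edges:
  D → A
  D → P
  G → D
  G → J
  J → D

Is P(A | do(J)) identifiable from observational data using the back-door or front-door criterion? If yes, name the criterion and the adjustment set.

desc(J)\{J}={A,D,P}; candidates ⊆ {G}.
size 0: {}; under {} J still reaches {A,D,G,P} ∋ A.
{G}: J⊥A given {G} in G with J→· removed — back-door holds.
P(A|do(J)) = Σ_{G} P(A|J,G)·P(G).

P(A|do(J)): backdoor, adjust for {G}.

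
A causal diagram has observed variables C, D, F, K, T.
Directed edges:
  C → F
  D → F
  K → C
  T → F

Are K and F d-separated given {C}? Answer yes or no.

Yes — K ⊥ F | {C}.

Bayes-Ball from K | {C} reaches ∅.
F ∉ reach(K|{C}) ⇒ K ⊥ F | {C}.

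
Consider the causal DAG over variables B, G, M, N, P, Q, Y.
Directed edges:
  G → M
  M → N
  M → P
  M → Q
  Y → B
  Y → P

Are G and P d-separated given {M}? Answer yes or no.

Yes — G ⊥ P | {M}.

Bayes-Ball from G | {M} reaches ∅.
P ∉ reach(G|{M}) ⇒ G ⊥ P | {M}.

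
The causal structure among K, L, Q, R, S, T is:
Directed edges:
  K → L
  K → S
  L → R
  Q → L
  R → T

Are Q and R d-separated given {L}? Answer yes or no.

Yes — Q ⊥ R | {L}.

Bayes-Ball from Q | {L} reaches {K,S}.
R ∉ reach(Q|{L}) ⇒ Q ⊥ R | {L}.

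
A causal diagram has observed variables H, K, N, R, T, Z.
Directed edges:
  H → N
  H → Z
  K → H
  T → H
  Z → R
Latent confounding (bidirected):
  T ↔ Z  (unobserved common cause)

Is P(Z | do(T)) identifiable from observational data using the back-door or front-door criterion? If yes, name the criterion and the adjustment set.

P(Z|do(T)): frontdoor, adjust for {H}.

desc(T)\{T}={H,N,R,Z}; candidates ⊆ {K}.
T↔Z: latent back-door arc(s) into T.
size 0: {}; under {} T still reaches {R,Z} ∋ Z.
size 1: {K}; under {K} T still reaches {R,Z} ∋ Z.
T↔Z cannot be blocked by any observed set — no back-door set.
{H}: (i) intercepts every directed T→Z path; (ii) no back-door T→{H}; (iii) {T} blocks every back-door {H}→Z. Front-door holds.
P(Z|do(T)) = Σ_{H} P(H|T) Σ_{T'} P(Z|H,T')P(T').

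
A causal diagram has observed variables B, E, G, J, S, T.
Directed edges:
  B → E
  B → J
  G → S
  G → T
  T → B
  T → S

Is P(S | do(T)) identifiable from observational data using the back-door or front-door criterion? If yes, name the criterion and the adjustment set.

desc(T)\{T}={B,E,J,S}; candidates ⊆ {G}.
size 0: {}; under {} T still reaches {G,S} ∋ S.
{G}: T⊥S given {G} in G with T→· removed — back-door holds.
P(S|do(T)) = Σ_{G} P(S|T,G)·P(G).

P(S|do(T)): backdoor, adjust for {G}.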